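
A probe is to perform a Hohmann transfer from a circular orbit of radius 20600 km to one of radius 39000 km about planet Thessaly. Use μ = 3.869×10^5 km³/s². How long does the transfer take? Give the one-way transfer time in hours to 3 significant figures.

t = 7.22 hours

The Hohmann ellipse has a_t = (r₁ + r₂)/2 = 29800 km.
By Kepler's third law the transfer-orbit period is T = 2π√(a_t³/μ), so t = T/2 = 25980 s.
Converting: 25980 s ÷ 3600 s/hour = 7.22 hours.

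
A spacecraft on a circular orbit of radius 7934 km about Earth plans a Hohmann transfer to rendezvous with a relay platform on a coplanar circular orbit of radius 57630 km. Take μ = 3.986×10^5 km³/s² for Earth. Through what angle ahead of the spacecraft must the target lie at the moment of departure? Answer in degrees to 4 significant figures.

Transfer-ellipse semi-major axis a_t = (r₁ + r₂)/2 = (7934 + 57630)/2 = 32782 km.
The half-period of the transfer ellipse is t = π√(a_t³/μ) = 29535 s.
Target angular speed ω₂ = √(μ/r₂³) = 4.5635×10^-5 rad/s.
Angle swept by the target during transfer: ω₂·t = 1.3478 rad = 77.22°.
Arrival is 180° from departure on the ellipse, so φ = 180° − 77.22° = 102.8°.

φ = 102.8°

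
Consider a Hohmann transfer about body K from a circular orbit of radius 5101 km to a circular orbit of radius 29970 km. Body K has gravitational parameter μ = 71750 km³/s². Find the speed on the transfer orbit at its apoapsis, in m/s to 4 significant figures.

Semi-major axis of the transfer orbit: a_t = (5101 + 29970)/2 = 17535.5 km.
At apoapsis, r = 29970 km.
From the vis-viva equation, v = √[μ(2/r − 1/a_t)] = 0.8345 km/s.

v = 834.5 m/s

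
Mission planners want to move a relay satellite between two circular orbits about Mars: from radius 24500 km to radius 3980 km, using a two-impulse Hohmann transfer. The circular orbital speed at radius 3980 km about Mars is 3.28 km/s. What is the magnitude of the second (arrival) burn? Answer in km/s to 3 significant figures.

Δv₂ = 1.02 km/s

From the circular-orbit relation v² = μ/r at r = 3980 km: μ = v²r = (3.28)² × 3980 = 42818.4 km³/s².
Semi-major axis of the transfer orbit: a_t = (24500 + 3980)/2 = 14240 km.
On the circular orbit at r = 3980 km, v_c = √(μ/r) = 3.280 km/s.
Transfer-orbit speed at the same r (vis-viva, a = a_t): v_t = √[μ(2/r − 1/a_t)] = 4.302 km/s.
Δv₂ = |v_t − v_c| = |4.302 − 3.280| = 1.022 km/s.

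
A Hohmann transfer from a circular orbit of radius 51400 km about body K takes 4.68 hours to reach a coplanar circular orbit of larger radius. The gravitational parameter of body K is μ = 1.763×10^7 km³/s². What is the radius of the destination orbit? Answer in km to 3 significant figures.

Transfer time t = 4.68 hours = 16848 s, and t = π√(a_t³/μ).
So a_t = (μ t²/π²)^(1/3) = (1.763×10^7 × (16848)² / π²)^(1/3) = 79741 km.
Since a_t = (r₁ + r₂)/2, r₂ = 2a_t − r₁ = 2×79741 − 51400 = 1.08082×10^5 km.

r₂ = 1.08×10^5 km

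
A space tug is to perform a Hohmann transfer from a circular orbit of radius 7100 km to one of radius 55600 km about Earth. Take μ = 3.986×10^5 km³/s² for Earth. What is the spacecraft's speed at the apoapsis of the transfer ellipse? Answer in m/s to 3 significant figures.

Semi-major axis of the transfer orbit: a_t = (7100 + 55600)/2 = 31350 km.
The apoapsis of the transfer ellipse is at r = 55600 km.
From the vis-viva equation, v = √[μ(2/r − 1/a_t)] = 1.274 km/s.

v = 1270 m/s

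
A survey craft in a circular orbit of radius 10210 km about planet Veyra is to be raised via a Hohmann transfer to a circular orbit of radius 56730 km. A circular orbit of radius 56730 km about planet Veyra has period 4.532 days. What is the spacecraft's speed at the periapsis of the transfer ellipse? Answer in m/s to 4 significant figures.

v = 2794 m/s

From Kepler's third law T² = 4π²r³/μ at r = 56730 km, T = 4.532 days = 4.532 × 86400 s = 3.915648×10^5 s: μ = 4π²r³/T² = 47010.1 km³/s².
Transfer-ellipse semi-major axis a_t = (r₁ + r₂)/2 = (10210 + 56730)/2 = 33470 km.
The periapsis of the transfer ellipse is at r = 10210 km.
From the vis-viva equation, v = √[μ(2/r − 1/a_t)] = 2.794 km/s.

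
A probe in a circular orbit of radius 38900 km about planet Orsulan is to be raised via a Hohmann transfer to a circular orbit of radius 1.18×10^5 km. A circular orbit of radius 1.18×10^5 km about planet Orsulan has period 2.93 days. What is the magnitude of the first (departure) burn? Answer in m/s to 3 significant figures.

From Kepler's third law T² = 4π²r³/μ at r = 1.18×10^5 km, T = 2.93 days = 2.93 × 86400 s = 2.53152×10^5 s: μ = 4π²r³/T² = 1.01215×10^6 km³/s².
Transfer-ellipse semi-major axis a_t = (r₁ + r₂)/2 = (38900 + 1.180×10^5)/2 = 78450 km.
On the circular orbit at r = 38900 km, v_c = √(μ/r) = 5.101 km/s.
Vis-viva on the transfer ellipse at r = 38900 km gives v_t = √[μ(2/r − 1/a_t)] = 6.256 km/s.
Δv₁ = |v_t − v_c| = |6.256 − 5.101| = 1.155 km/s.

Δv₁ = 1160 m/s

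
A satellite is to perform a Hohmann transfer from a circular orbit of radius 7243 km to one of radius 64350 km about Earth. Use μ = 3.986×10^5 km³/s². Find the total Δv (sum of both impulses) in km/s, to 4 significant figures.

Δv = 3.897 km/s

The Hohmann ellipse has a_t = (r₁ + r₂)/2 = 35796.5 km.
Circular speed at r₁: v₁ = √(μ/r₁) = √(3.986×10^5/7243) = 7.418 km/s.
On the transfer ellipse at r₁, v² = μ(2/r − 1/a) gives v_p = √[μ(2/r₁ − 1/a_t)] = 9.946 km/s.
First burn Δv₁ = |v_p − v₁| = 2.528 km/s.
Circular speed at r₂: v₂ = √(μ/r₂) = 2.489 km/s.
Transfer-orbit speed at r₂: v_a = √[μ(2/r₂ − 1/a_t)] = 1.120 km/s.
Second burn Δv₂ = |v₂ − v_a| = 1.369 km/s.
Total Δv = Δv₁ + Δv₂ = 3.897 km/s.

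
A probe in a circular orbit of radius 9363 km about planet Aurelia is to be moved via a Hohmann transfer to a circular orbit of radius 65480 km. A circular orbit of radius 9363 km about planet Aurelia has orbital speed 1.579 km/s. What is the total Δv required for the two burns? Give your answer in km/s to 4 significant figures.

Δv = 0.8081 km/s

From the circular-orbit relation v² = μ/r at r = 9363 km: μ = v²r = (1.579)² × 9363 = 23344.2 km³/s².
Semi-major axis of the transfer orbit: a_t = (9363 + 65480)/2 = 37421.5 km.
Circular speed at r₁: v₁ = √(μ/r₁) = √(23344.2/9363) = 1.5790 km/s.
On the transfer ellipse at r₁, vis-viva equation gives v_p = √[μ(2/r₁ − 1/a_t)] = 2.0887 km/s.
First burn Δv₁ = |v_p − v₁| = 0.5097 km/s.
At r₂, v₂ = √(μ/r₂) = 0.5971 km/s.
Transfer-orbit speed at r₂: v_a = √[μ(2/r₂ − 1/a_t)] = 0.2987 km/s.
Second burn Δv₂ = |v₂ − v_a| = 0.2984 km/s.
Total Δv = Δv₁ + Δv₂ = 0.8081 km/s.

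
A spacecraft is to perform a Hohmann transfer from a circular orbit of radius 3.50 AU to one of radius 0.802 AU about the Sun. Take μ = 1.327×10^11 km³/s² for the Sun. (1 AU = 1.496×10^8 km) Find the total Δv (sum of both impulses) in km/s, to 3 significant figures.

Δv = 15.4 km/s

In km: r₁ = 3.50 × 1.496×10^8 = 5.236×10^8 km; r₂ = 0.802 × 1.496×10^8 = 1.199792×10^8 km.
The Hohmann ellipse has a_t = (r₁ + r₂)/2 = 3.217896×10^8 km.
Circular speed at r₁: v₁ = √(μ/r₁) = √(1.327×10^11/5.236×10^8) = 15.9197 km/s.
On the transfer ellipse at r₁, v² = μ(2/r − 1/a) gives v_a = √[μ(2/r₁ − 1/a_t)] = 9.72081 km/s.
First burn Δv₁ = |v_a − v₁| = 6.1989 km/s.
At r₂, v₂ = √(μ/r₂) = 33.2570 km/s.
Transfer-orbit speed at r₂: v_p = √[μ(2/r₂ − 1/a_t)] = 42.4225 km/s.
Second burn Δv₂ = |v₂ − v_p| = 9.1655 km/s.
Total Δv = Δv₁ + Δv₂ = 15.36 km/s.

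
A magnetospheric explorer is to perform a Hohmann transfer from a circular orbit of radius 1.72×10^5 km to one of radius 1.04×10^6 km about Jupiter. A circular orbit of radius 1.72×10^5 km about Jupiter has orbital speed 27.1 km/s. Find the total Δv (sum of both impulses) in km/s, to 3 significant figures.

From the circular-orbit relation v² = μ/r at r = 1.72×10^5 km: μ = v²r = (27.1)² × 1.72×10^5 = 1.26319×10^8 km³/s².
The Hohmann ellipse has a_t = (r₁ + r₂)/2 = 6.060×10^5 km.
At r₁ the circular-orbit speed is v₁ = √(μ/r₁) = 27.100 km/s.
On the transfer ellipse at r₁, v² = μ(2/r − 1/a) gives v_p = √[μ(2/r₁ − 1/a_t)] = 35.502 km/s.
First burn Δv₁ = |v_p − v₁| = 8.402 km/s.
At r₂, v₂ = √(μ/r₂) = 11.02 km/s.
Transfer-orbit speed at r₂: v_a = √[μ(2/r₂ − 1/a_t)] = 5.871 km/s.
Second burn Δv₂ = |v₂ − v_a| = 5.149 km/s.
Δv = Δv₁ + Δv₂ = 8.402 + 5.149 = 13.55 km/s.

Δv = 13.6 km/s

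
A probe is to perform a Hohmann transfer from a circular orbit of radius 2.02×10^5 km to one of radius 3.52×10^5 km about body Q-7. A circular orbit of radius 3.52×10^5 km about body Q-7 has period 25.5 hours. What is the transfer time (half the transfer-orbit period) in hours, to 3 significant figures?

t = 8.90 hours

From Kepler's third law T² = 4π²r³/μ at r = 3.52×10^5 km, T = 25.5 hours = 25.5 × 3600 s = 91800 s: μ = 4π²r³/T² = 2.04316×10^8 km³/s².
Semi-major axis of the transfer orbit: a_t = (2.020×10^5 + 3.520×10^5)/2 = 2.770×10^5 km.
Half the transfer-orbit period gives t = π√(a_t³/μ) = 32040 s.
Converting: 32040 s ÷ 3600 s/hour = 8.90 hours.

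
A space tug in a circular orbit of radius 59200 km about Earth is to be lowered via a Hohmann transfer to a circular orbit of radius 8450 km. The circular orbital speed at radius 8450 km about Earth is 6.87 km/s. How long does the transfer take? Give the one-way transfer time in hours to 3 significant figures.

t = 8.60 hours

From the circular-orbit relation v² = μ/r at r = 8450 km: μ = v²r = (6.87)² × 8450 = 3.98814×10^5 km³/s².
Semi-major axis of the transfer orbit: a_t = (59200 + 8450)/2 = 33825 km.
Half the transfer-orbit period gives t = π√(a_t³/μ) = 30950 s.
Converting: 30950 s ÷ 3600 s/hour = 8.60 hours.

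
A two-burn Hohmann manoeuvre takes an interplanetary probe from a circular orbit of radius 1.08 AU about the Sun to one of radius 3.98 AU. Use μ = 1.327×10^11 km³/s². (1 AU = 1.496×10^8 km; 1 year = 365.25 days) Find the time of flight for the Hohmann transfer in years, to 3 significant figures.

In km: r₁ = 1.08 × 1.496×10^8 = 1.61568×10^8 km; r₂ = 3.98 × 1.496×10^8 = 5.95408×10^8 km.
The Hohmann ellipse has a_t = (r₁ + r₂)/2 = 3.78488×10^8 km.
By Kepler's third law the transfer-orbit period is T = 2π√(a_t³/μ), so t = T/2 = 6.350×10^7 s.
Converting: 6.350×10^7 s ÷ 3.15576×10^7 s/year (365.25 × 86400) = 2.01 years.

t = 2.01 years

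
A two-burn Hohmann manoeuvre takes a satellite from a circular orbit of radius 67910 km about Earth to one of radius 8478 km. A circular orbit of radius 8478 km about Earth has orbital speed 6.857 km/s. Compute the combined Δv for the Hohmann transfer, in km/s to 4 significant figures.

Δv = 3.568 km/s

From the circular-orbit relation v² = μ/r at r = 8478 km: μ = v²r = (6.857)² × 8478 = 3.98622×10^5 km³/s².
Semi-major axis of the transfer orbit: a_t = (67910 + 8478)/2 = 38194 km.
Circular speed at r₁: v₁ = √(μ/r₁) = √(3.98622×10^5/67910) = 2.4228 km/s.
On the transfer ellipse at r₁, vis-viva gives v_a = √[μ(2/r₁ − 1/a_t)] = 1.1415 km/s.
First burn Δv₁ = |v_a − v₁| = 1.2813 km/s.
Circular speed at r₂: v₂ = √(μ/r₂) = 6.8570 km/s.
Transfer-orbit speed at r₂: v_p = √[μ(2/r₂ − 1/a_t)] = 9.1433 km/s.
Second burn Δv₂ = |v₂ − v_p| = 2.2863 km/s.
Δv = Δv₁ + Δv₂ = 1.2813 + 2.2863 = 3.568 km/s.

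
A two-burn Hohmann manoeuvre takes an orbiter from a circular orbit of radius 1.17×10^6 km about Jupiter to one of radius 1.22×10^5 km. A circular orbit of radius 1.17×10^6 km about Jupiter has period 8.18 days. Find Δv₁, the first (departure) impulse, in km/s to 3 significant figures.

Δv₁ = 5.88 km/s

From Kepler's third law T² = 4π²r³/μ at r = 1.17×10^6 km, T = 8.18 days = 8.18 × 86400 s = 7.06752×10^5 s: μ = 4π²r³/T² = 1.26585×10^8 km³/s².
Transfer-ellipse semi-major axis a_t = (r₁ + r₂)/2 = (1.170×10^6 + 1.220×10^5)/2 = 6.460×10^5 km.
On the circular orbit at r = 1.170×10^6 km, v_c = √(μ/r) = 10.4016 km/s.
Vis-viva on the transfer ellipse at r = 1.170×10^6 km gives v_t = √[μ(2/r − 1/a_t)] = 4.52025 km/s.
Δv₁ = |v_t − v_c| = |4.52025 − 10.4016| = 5.881 km/s.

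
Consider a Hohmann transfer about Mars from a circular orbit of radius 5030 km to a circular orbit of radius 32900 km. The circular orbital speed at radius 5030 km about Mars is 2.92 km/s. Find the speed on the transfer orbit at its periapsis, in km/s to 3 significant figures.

From the circular-orbit relation v² = μ/r at r = 5030 km: μ = v²r = (2.92)² × 5030 = 42887.8 km³/s².
Semi-major axis of the transfer orbit: a_t = (5030 + 32900)/2 = 18965 km.
The periapsis of the transfer ellipse is at r = 5030 km.
Applying v² = μ(2/r − 1/a_t): v = 3.846 km/s.

v = 3.85 km/s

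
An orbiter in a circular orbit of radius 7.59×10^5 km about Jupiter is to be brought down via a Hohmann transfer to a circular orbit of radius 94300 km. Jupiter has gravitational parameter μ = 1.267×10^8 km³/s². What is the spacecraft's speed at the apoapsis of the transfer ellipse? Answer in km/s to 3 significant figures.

v = 6.07 km/s

Transfer-ellipse semi-major axis a_t = (r₁ + r₂)/2 = (7.590×10^5 + 94300)/2 = 4.2665×10^5 km.
At apoapsis, r = 7.590×10^5 km.
Applying v² = μ(2/r − 1/a_t): v = 6.074 km/s.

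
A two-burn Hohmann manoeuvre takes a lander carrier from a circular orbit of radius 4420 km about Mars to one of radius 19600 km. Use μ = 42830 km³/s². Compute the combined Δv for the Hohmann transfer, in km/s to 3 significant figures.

Δv = 1.45 km/s

Transfer-ellipse semi-major axis a_t = (r₁ + r₂)/2 = (4420 + 19600)/2 = 12010 km.
At r₁ the circular-orbit speed is v₁ = √(μ/r₁) = 3.1129 km/s.
On the transfer ellipse at r₁, v² = μ(2/r − 1/a) gives v_p = √[μ(2/r₁ − 1/a_t)] = 3.9767 km/s.
First burn Δv₁ = |v_p − v₁| = 0.8638 km/s.
Circular speed at r₂: v₂ = √(μ/r₂) = 1.47824 km/s.
Transfer-orbit speed at r₂: v_a = √[μ(2/r₂ − 1/a_t)] = 0.896779 km/s.
Second burn Δv₂ = |v₂ − v_a| = 0.5815 km/s.
Total Δv = Δv₁ + Δv₂ = 1.445 km/s.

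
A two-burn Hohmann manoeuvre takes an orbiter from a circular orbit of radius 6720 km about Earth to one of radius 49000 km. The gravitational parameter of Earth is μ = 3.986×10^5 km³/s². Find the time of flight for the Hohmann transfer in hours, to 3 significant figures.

t = 6.43 hours

Transfer-ellipse semi-major axis a_t = (r₁ + r₂)/2 = (6720 + 49000)/2 = 27860 km.
By Kepler's third law the transfer-orbit period is T = 2π√(a_t³/μ), so t = T/2 = 23140 s.
Converting: 23140 s ÷ 3600 s/hour = 6.43 hours.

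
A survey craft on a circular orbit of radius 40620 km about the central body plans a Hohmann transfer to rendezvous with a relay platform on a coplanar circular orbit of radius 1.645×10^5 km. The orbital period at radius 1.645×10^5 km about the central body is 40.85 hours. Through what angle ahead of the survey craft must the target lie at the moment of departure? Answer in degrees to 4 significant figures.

From Kepler's third law T² = 4π²r³/μ at r = 1.645×10^5 km, T = 40.85 hours = 40.85 × 3600 s = 1.4706×10^5 s: μ = 4π²r³/T² = 8.12584×10^6 km³/s².
The Hohmann ellipse has a_t = (r₁ + r₂)/2 = 1.0256×10^5 km.
Transfer time t = π√(a_t³/μ) = 36198 s.
Target angular speed ω₂ = √(μ/r₂³) = 4.2725×10^-5 rad/s.
Angle swept by the target during transfer: ω₂·t = 1.5466 rad = 88.61°.
The survey craft traverses 180° on the transfer ellipse, so the target must lead by 180° − 88.61° = 91.39°.

φ = 91.39°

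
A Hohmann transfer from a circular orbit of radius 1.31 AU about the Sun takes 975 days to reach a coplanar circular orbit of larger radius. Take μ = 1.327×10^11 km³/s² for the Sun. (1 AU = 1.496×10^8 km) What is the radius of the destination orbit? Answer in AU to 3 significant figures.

r₂ = 4.80 AU

In km: r₁ = 1.31 × 1.496×10^8 = 1.95976×10^8 km.
Transfer time t = 975 days = 8.424×10^7 s, and t = π√(a_t³/μ).
So a_t = (μ t²/π²)^(1/3) = (1.327×10^11 × (8.424×10^7)² / π²)^(1/3) = 4.5695×10^8 km.
Since a_t = (r₁ + r₂)/2, r₂ = 2a_t − r₁ = 2×4.5695×10^8 − 1.95976×10^8 = 7.17924×10^8 km.
In AU: r₂ = 7.17924×10^8 / 1.496×10^8 = 4.80 AU.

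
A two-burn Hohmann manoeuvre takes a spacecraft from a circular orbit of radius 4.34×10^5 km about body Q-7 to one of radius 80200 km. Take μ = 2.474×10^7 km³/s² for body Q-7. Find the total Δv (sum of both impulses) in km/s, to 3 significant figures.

The Hohmann ellipse has a_t = (r₁ + r₂)/2 = 2.571×10^5 km.
Circular speed at r₁: v₁ = √(μ/r₁) = √(2.474×10^7/4.340×10^5) = 7.550 km/s.
Transfer-orbit speed at r₁ (vis-viva equation): v_a = √[μ(2/r₁ − 1/a_t)] = 4.217 km/s.
First burn Δv₁ = |v_a − v₁| = 3.333 km/s.
At r₂, v₂ = √(μ/r₂) = 17.564 km/s.
Transfer-orbit speed at r₂: v_p = √[μ(2/r₂ − 1/a_t)] = 22.820 km/s.
Second burn Δv₂ = |v₂ − v_p| = 5.256 km/s.
Total Δv = Δv₁ + Δv₂ = 8.589 km/s.

Δv = 8.59 km/s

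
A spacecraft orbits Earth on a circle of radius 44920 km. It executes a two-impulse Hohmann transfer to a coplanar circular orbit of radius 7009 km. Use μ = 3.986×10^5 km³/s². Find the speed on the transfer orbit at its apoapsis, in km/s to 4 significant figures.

Semi-major axis of the transfer orbit: a_t = (44920 + 7009)/2 = 25964.5 km.
At apoapsis, r = 44920 km.
From the vis-viva equation, v = √[μ(2/r − 1/a_t)] = 1.548 km/s.

v = 1.548 km/s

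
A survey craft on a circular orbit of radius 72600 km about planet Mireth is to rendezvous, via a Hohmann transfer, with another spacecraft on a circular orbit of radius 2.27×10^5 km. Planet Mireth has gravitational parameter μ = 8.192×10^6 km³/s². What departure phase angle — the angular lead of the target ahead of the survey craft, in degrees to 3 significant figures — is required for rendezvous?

Transfer-ellipse semi-major axis a_t = (r₁ + r₂)/2 = (72600 + 2.270×10^5)/2 = 1.498×10^5 km.
The half-period of the transfer ellipse is t = π√(a_t³/μ) = 63640 s.
The target's mean motion on its circular orbit is ω₂ = √(μ/r₂³) = 2.646×10^-5 rad/s.
Angle swept by the target during transfer: ω₂·t = 1.684 rad = 96.49°.
The survey craft traverses 180° on the transfer ellipse, so the target must lead by 180° − 96.49° = 83.5°.

φ = 83.5°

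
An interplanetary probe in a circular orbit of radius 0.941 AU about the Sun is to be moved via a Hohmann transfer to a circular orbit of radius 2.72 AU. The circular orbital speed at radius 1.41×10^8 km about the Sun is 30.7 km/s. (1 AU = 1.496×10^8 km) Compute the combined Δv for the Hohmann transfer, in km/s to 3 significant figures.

From the circular-orbit relation v² = μ/r at r = 1.41×10^8 km: μ = v²r = (30.7)² × 1.41×10^8 = 1.32891×10^11 km³/s².
In km: r₁ = 0.941 × 1.496×10^8 = 1.407736×10^8 km; r₂ = 2.72 × 1.496×10^8 = 4.06912×10^8 km.
Semi-major axis of the transfer orbit: a_t = (1.407736×10^8 + 4.06912×10^8)/2 = 2.738428×10^8 km.
Circular speed at r₁: v₁ = √(μ/r₁) = √(1.32891×10^11/1.407736×10^8) = 30.725 km/s.
Transfer-orbit speed at r₁ (vis-viva): v_p = √[μ(2/r₁ − 1/a_t)] = 37.453 km/s.
First burn Δv₁ = |v_p − v₁| = 6.728 km/s.
Circular speed at r₂: v₂ = √(μ/r₂) = 18.072 km/s.
Transfer-orbit speed at r₂: v_a = √[μ(2/r₂ − 1/a_t)] = 12.957 km/s.
Second burn Δv₂ = |v₂ − v_a| = 5.115 km/s.
Total Δv = Δv₁ + Δv₂ = 11.84 km/s.

Δv = 11.8 km/s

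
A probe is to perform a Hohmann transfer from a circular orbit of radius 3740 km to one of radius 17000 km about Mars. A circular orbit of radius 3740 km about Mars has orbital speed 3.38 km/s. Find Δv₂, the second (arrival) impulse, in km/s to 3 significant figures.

From the circular-orbit relation v² = μ/r at r = 3740 km: μ = v²r = (3.38)² × 3740 = 42727.3 km³/s².
The Hohmann ellipse has a_t = (r₁ + r₂)/2 = 10370 km.
Circular speed at r = 17000 km: v_c = √(μ/r) = 1.5854 km/s.
Transfer-orbit speed at the same r (vis-viva, a = a_t): v_t = √[μ(2/r − 1/a_t)] = 0.95208 km/s.
Δv₂ = |v_t − v_c| = |0.95208 − 1.5854| = 0.6333 km/s.

Δv₂ = 0.633 km/s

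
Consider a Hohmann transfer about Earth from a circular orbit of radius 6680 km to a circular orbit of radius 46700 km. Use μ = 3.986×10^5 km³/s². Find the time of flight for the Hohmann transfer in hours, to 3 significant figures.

t = 6.03 hours

Transfer-ellipse semi-major axis a_t = (r₁ + r₂)/2 = (6680 + 46700)/2 = 26690 km.
Transfer time t = π√(a_t³/μ) = π√((26690)³ / 3.986×10^5) = 21700 s.
Converting: 21700 s ÷ 3600 s/hour = 6.03 hours.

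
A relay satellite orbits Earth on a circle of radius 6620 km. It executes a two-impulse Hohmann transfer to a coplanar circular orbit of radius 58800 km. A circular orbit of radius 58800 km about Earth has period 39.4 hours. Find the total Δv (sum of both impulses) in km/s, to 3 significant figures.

Δv = 4.08 km/s

From Kepler's third law T² = 4π²r³/μ at r = 58800 km, T = 39.4 hours = 39.4 × 3600 s = 1.4184×10^5 s: μ = 4π²r³/T² = 3.98928×10^5 km³/s².
The Hohmann ellipse has a_t = (r₁ + r₂)/2 = 32710 km.
Circular speed at r₁: v₁ = √(μ/r₁) = √(3.98928×10^5/6620) = 7.7628 km/s.
On the transfer ellipse at r₁, vis-viva gives v_p = √[μ(2/r₁ − 1/a_t)] = 10.408 km/s.
First burn Δv₁ = |v_p − v₁| = 2.645 km/s.
Circular speed at r₂: v₂ = √(μ/r₂) = 2.605 km/s.
Transfer-orbit speed at r₂: v_a = √[μ(2/r₂ − 1/a_t)] = 1.172 km/s.
Second burn Δv₂ = |v₂ − v_a| = 1.433 km/s.
Total Δv = Δv₁ + Δv₂ = 4.078 km/s.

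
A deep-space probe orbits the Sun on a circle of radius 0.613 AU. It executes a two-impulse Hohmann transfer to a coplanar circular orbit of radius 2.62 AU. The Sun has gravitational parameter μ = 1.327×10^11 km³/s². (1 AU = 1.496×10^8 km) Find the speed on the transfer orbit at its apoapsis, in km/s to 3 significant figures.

In km: r₁ = 0.613 × 1.496×10^8 = 9.17048×10^7 km; r₂ = 2.62 × 1.496×10^8 = 3.91952×10^8 km.
Semi-major axis of the transfer orbit: a_t = (9.17048×10^7 + 3.91952×10^8)/2 = 2.418284×10^8 km.
The apoapsis of the transfer ellipse is at r = 3.91952×10^8 km.
Applying v² = μ(2/r − 1/a_t): v = 11.33 km/s.

v = 11.3 km/s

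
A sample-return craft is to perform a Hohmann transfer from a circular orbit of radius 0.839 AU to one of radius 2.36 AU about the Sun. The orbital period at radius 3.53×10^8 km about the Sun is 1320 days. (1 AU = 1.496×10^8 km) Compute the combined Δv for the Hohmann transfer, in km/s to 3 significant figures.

Δv = 12.4 km/s

From Kepler's third law T² = 4π²r³/μ at r = 3.53×10^8 km, T = 1320 days = 1320 × 86400 s = 1.14048×10^8 s: μ = 4π²r³/T² = 1.33508×10^11 km³/s².
In km: r₁ = 0.839 × 1.496×10^8 = 1.255144×10^8 km; r₂ = 2.36 × 1.496×10^8 = 3.53056×10^8 km.
The Hohmann ellipse has a_t = (r₁ + r₂)/2 = 2.392852×10^8 km.
Circular speed at r₁: v₁ = √(μ/r₁) = √(1.33508×10^11/1.255144×10^8) = 32.614 km/s.
Transfer-orbit speed at r₁ (vis-viva equation): v_p = √[μ(2/r₁ − 1/a_t)] = 39.616 km/s.
First burn Δv₁ = |v_p − v₁| = 7.002 km/s.
At r₂, v₂ = √(μ/r₂) = 19.446 km/s.
Transfer-orbit speed at r₂: v_a = √[μ(2/r₂ − 1/a_t)] = 14.084 km/s.
Second burn Δv₂ = |v₂ − v_a| = 5.362 km/s.
Δv = Δv₁ + Δv₂ = 7.002 + 5.362 = 12.36 km/s.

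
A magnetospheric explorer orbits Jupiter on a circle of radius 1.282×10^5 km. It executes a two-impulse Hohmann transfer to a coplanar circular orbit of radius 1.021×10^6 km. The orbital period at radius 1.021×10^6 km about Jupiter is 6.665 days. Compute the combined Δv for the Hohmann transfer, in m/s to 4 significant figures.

Δv = 16350 m/s

From Kepler's third law T² = 4π²r³/μ at r = 1.021×10^6 km, T = 6.665 days = 6.665 × 86400 s = 5.75856×10^5 s: μ = 4π²r³/T² = 1.26709×10^8 km³/s².
Transfer-ellipse semi-major axis a_t = (r₁ + r₂)/2 = (1.282×10^5 + 1.021×10^6)/2 = 5.746×10^5 km.
Circular speed at r₁: v₁ = √(μ/r₁) = √(1.26709×10^8/1.282×10^5) = 31.44 km/s.
On the transfer ellipse at r₁, vis-viva gives v_p = √[μ(2/r₁ − 1/a_t)] = 41.91 km/s.
First burn Δv₁ = |v_p − v₁| = 10.47 km/s.
Circular speed at r₂: v₂ = √(μ/r₂) = 11.14 km/s.
Transfer-orbit speed at r₂: v_a = √[μ(2/r₂ − 1/a_t)] = 5.262 km/s.
Second burn Δv₂ = |v₂ − v_a| = 5.878 km/s.
Total Δv = Δv₁ + Δv₂ = 16.35 km/s.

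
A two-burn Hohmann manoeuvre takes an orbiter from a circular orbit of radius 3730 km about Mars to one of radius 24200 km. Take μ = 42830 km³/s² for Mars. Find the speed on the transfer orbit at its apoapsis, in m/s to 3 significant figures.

The Hohmann ellipse has a_t = (r₁ + r₂)/2 = 13965 km.
The apoapsis of the transfer ellipse is at r = 24200 km.
From the vis-viva equation, v = √[μ(2/r − 1/a_t)] = 0.6875 km/s.

v = 688 m/s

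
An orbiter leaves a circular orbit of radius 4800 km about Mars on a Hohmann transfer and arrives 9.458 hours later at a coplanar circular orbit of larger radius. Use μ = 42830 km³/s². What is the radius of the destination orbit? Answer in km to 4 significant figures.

Transfer time t = 9.458 hours = 34048.8 s, and t = π√(a_t³/μ).
So a_t = (μ t²/π²)^(1/3) = (42830 × (34048.8)² / π²)^(1/3) = 17135 km.
Since a_t = (r₁ + r₂)/2, r₂ = 2a_t − r₁ = 2×17135 − 4800 = 29470 km.

r₂ = 29470 km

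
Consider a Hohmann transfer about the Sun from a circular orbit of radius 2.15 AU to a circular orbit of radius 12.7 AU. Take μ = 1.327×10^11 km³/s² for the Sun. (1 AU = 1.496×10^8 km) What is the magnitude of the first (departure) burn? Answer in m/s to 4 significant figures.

In km: r₁ = 2.15 × 1.496×10^8 = 3.2164×10^8 km; r₂ = 12.7 × 1.496×10^8 = 1.89992×10^9 km.
The Hohmann ellipse has a_t = (r₁ + r₂)/2 = 1.11078×10^9 km.
Circular speed at r = 3.2164×10^8 km: v_c = √(μ/r) = 20.312 km/s.
Transfer-orbit speed at the same r (vis-viva, a = a_t): v_t = √[μ(2/r − 1/a_t)] = 26.565 km/s.
Δv₁ = |v_t − v_c| = |26.565 − 20.312| = 6.253 km/s.

Δv₁ = 6253 m/s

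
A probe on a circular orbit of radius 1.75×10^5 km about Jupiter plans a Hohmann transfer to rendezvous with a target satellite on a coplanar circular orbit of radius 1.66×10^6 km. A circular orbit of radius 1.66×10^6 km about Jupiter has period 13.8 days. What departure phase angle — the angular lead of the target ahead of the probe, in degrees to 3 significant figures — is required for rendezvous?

φ = 106°

From Kepler's third law T² = 4π²r³/μ at r = 1.66×10^6 km, T = 13.8 days = 13.8 × 86400 s = 1.19232×10^6 s: μ = 4π²r³/T² = 1.27028×10^8 km³/s².
Semi-major axis of the transfer orbit: a_t = (1.750×10^5 + 1.660×10^6)/2 = 9.175×10^5 km.
The half-period of the transfer ellipse is t = π√(a_t³/μ) = 2.4497×10^5 s.
Target angular speed ω₂ = √(μ/r₂³) = 5.2697×10^-6 rad/s.
Angle swept by the target during transfer: ω₂·t = 1.2909 rad = 73.96°.
The probe traverses 180° on the transfer ellipse, so the target must lead by 180° − 73.96° = 106°.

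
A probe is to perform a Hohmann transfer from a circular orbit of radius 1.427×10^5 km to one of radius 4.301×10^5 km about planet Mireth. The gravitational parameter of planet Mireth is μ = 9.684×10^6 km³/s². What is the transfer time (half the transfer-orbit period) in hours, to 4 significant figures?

Transfer-ellipse semi-major axis a_t = (r₁ + r₂)/2 = (1.427×10^5 + 4.301×10^5)/2 = 2.864×10^5 km.
Half the transfer-orbit period gives t = π√(a_t³/μ) = 1.5473×10^5 s.
Converting: 1.5473×10^5 s ÷ 3600 s/hour = 42.98 hours.

t = 42.98 hours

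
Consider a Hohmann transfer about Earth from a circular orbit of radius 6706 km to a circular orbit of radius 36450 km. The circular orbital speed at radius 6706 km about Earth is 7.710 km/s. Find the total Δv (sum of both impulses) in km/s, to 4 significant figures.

Δv = 3.774 km/s

From the circular-orbit relation v² = μ/r at r = 6706 km: μ = v²r = (7.710)² × 6706 = 3.98632×10^5 km³/s².
Semi-major axis of the transfer orbit: a_t = (6706 + 36450)/2 = 21578 km.
At r₁ the circular-orbit speed is v₁ = √(μ/r₁) = 7.7100 km/s.
On the transfer ellipse at r₁, vis-viva gives v_p = √[μ(2/r₁ − 1/a_t)] = 10.021 km/s.
First burn Δv₁ = |v_p − v₁| = 2.311 km/s.
Circular speed at r₂: v₂ = √(μ/r₂) = 3.307 km/s.
Transfer-orbit speed at r₂: v_a = √[μ(2/r₂ − 1/a_t)] = 1.844 km/s.
Second burn Δv₂ = |v₂ − v_a| = 1.463 km/s.
Total Δv = Δv₁ + Δv₂ = 3.774 km/s.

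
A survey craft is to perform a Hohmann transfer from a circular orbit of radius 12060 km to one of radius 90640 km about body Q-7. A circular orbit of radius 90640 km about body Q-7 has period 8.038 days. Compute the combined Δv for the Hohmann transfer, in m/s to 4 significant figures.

From Kepler's third law T² = 4π²r³/μ at r = 90640 km, T = 8.038 days = 8.038 × 86400 s = 6.944832×10^5 s: μ = 4π²r³/T² = 60953.1 km³/s².
Semi-major axis of the transfer orbit: a_t = (12060 + 90640)/2 = 51350 km.
Circular speed at r₁: v₁ = √(μ/r₁) = √(60953.1/12060) = 2.24814 km/s.
Transfer-orbit speed at r₁ (vis-viva): v_p = √[μ(2/r₁ − 1/a_t)] = 2.98685 km/s.
First burn Δv₁ = |v_p − v₁| = 0.7387 km/s.
Circular speed at r₂: v₂ = √(μ/r₂) = 0.8200 km/s.
Transfer-orbit speed at r₂: v_a = √[μ(2/r₂ − 1/a_t)] = 0.3974 km/s.
Second burn Δv₂ = |v₂ − v_a| = 0.4226 km/s.
Δv = Δv₁ + Δv₂ = 0.7387 + 0.4226 = 1.161 km/s.

Δv = 1161 m/s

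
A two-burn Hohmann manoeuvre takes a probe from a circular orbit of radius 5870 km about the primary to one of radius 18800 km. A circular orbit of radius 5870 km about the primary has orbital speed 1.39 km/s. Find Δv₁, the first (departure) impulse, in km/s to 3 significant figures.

Δv₁ = 0.326 km/s

From the circular-orbit relation v² = μ/r at r = 5870 km: μ = v²r = (1.39)² × 5870 = 11341.4 km³/s².
Transfer-ellipse semi-major axis a_t = (r₁ + r₂)/2 = (5870 + 18800)/2 = 12335 km.
On the circular orbit at r = 5870 km, v_c = √(μ/r) = 1.390 km/s.
Vis-viva on the transfer ellipse at r = 5870 km gives v_t = √[μ(2/r − 1/a_t)] = 1.716 km/s.
Δv₁ = |v_t − v_c| = |1.716 − 1.390| = 0.3260 km/s.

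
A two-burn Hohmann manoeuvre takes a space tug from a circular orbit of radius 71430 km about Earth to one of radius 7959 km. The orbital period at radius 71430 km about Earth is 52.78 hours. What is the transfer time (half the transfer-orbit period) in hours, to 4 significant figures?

t = 10.93 hours

From Kepler's third law T² = 4π²r³/μ at r = 71430 km, T = 52.78 hours = 52.78 × 3600 s = 1.90008×10^5 s: μ = 4π²r³/T² = 3.98527×10^5 km³/s².
The Hohmann ellipse has a_t = (r₁ + r₂)/2 = 39694.5 km.
Half the transfer-orbit period gives t = π√(a_t³/μ) = 39360 s.
Converting: 39360 s ÷ 3600 s/hour = 10.93 hours.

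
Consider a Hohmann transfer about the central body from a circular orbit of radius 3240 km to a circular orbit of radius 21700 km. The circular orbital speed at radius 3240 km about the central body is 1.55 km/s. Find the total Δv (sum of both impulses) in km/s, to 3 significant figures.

From the circular-orbit relation v² = μ/r at r = 3240 km: μ = v²r = (1.55)² × 3240 = 7784.10 km³/s².
Transfer-ellipse semi-major axis a_t = (r₁ + r₂)/2 = (3240 + 21700)/2 = 12470 km.
At r₁ the circular-orbit speed is v₁ = √(μ/r₁) = 1.5500 km/s.
On the transfer ellipse at r₁, vis-viva equation gives v_p = √[μ(2/r₁ − 1/a_t)] = 2.0447 km/s.
First burn Δv₁ = |v_p − v₁| = 0.4947 km/s.
Circular speed at r₂: v₂ = √(μ/r₂) = 0.5989 km/s.
Transfer-orbit speed at r₂: v_a = √[μ(2/r₂ − 1/a_t)] = 0.3053 km/s.
Second burn Δv₂ = |v₂ − v_a| = 0.2936 km/s.
Δv = Δv₁ + Δv₂ = 0.4947 + 0.2936 = 0.7883 km/s.

Δv = 0.788 km/s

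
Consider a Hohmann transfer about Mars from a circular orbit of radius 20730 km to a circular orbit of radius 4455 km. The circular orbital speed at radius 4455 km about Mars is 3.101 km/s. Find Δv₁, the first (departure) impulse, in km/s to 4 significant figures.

From the circular-orbit relation v² = μ/r at r = 4455 km: μ = v²r = (3.101)² × 4455 = 42840.2 km³/s².
Semi-major axis of the transfer orbit: a_t = (20730 + 4455)/2 = 12592.5 km.
On the circular orbit at r = 20730 km, v_c = √(μ/r) = 1.43756 km/s.
Transfer-orbit speed at the same r (vis-viva, a = a_t): v_t = √[μ(2/r − 1/a_t)] = 0.855055 km/s.
Δv₁ = |v_t − v_c| = |0.855055 − 1.43756| = 0.5825 km/s.

Δv₁ = 0.5825 km/s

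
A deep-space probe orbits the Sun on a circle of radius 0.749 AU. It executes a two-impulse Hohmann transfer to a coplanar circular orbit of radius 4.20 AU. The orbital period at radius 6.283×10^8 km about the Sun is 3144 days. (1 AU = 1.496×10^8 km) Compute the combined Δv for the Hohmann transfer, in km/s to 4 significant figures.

Δv = 16.96 km/s

From Kepler's third law T² = 4π²r³/μ at r = 6.283×10^8 km, T = 3144 days = 3144 × 86400 s = 2.716416×10^8 s: μ = 4π²r³/T² = 1.32699×10^11 km³/s².
In km: r₁ = 0.749 × 1.496×10^8 = 1.120504×10^8 km; r₂ = 4.20 × 1.496×10^8 = 6.2832×10^8 km.
The Hohmann ellipse has a_t = (r₁ + r₂)/2 = 3.701852×10^8 km.
Circular speed at r₁: v₁ = √(μ/r₁) = √(1.32699×10^11/1.120504×10^8) = 34.41 km/s.
Transfer-orbit speed at r₁ (v² = μ(2/r − 1/a)): v_p = √[μ(2/r₁ − 1/a_t)] = 44.83 km/s.
First burn Δv₁ = |v_p − v₁| = 10.42 km/s.
At r₂, v₂ = √(μ/r₂) = 14.5326 km/s.
Transfer-orbit speed at r₂: v_a = √[μ(2/r₂ − 1/a_t)] = 7.99541 km/s.
Second burn Δv₂ = |v₂ − v_a| = 6.537 km/s.
Δv = Δv₁ + Δv₂ = 10.42 + 6.537 = 16.96 km/s.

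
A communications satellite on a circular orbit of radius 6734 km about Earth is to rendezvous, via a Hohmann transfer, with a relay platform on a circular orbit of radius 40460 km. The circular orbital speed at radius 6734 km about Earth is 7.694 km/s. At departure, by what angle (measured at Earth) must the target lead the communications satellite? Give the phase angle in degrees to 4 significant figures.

φ = 99.83°

From the circular-orbit relation v² = μ/r at r = 6734 km: μ = v²r = (7.694)² × 6734 = 3.98637×10^5 km³/s².
Transfer-ellipse semi-major axis a_t = (r₁ + r₂)/2 = (6734 + 40460)/2 = 23597 km.
The half-period of the transfer ellipse is t = π√(a_t³/μ) = 18036.3 s.
The target's mean motion on its circular orbit is ω₂ = √(μ/r₂³) = 7.75800×10^-5 rad/s.
Angle swept by the target during transfer: ω₂·t = 1.3993 rad = 80.17°.
Arrival is 180° from departure on the ellipse, so φ = 180° − 80.17° = 99.83°.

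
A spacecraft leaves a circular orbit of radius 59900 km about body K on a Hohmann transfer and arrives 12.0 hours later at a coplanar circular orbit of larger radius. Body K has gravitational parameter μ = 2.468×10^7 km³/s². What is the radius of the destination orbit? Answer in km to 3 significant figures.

r₂ = 2.74×10^5 km

Transfer time t = 12.0 hours = 43200 s, and t = π√(a_t³/μ).
So a_t = (μ t²/π²)^(1/3) = (2.468×10^7 × (43200)² / π²)^(1/3) = 1.6711×10^5 km.
Since a_t = (r₁ + r₂)/2, r₂ = 2a_t − r₁ = 2×1.6711×10^5 − 59900 = 2.7432×10^5 km.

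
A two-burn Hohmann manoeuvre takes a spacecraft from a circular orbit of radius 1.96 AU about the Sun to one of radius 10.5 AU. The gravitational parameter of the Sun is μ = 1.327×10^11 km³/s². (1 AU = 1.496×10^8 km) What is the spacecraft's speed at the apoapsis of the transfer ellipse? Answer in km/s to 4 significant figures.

v = 5.155 km/s

In km: r₁ = 1.96 × 1.496×10^8 = 2.93216×10^8 km; r₂ = 10.5 × 1.496×10^8 = 1.5708×10^9 km.
Semi-major axis of the transfer orbit: a_t = (2.93216×10^8 + 1.5708×10^9)/2 = 9.32008×10^8 km.
At apoapsis, r = 1.5708×10^9 km.
From the vis-viva equation, v = √[μ(2/r − 1/a_t)] = 5.155 km/s.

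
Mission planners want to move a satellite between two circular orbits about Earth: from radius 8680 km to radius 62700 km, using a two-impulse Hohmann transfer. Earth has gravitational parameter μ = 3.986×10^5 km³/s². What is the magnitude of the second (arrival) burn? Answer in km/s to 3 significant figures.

Δv₂ = 1.28 km/s

The Hohmann ellipse has a_t = (r₁ + r₂)/2 = 35690 km.
Circular speed at r = 62700 km: v_c = √(μ/r) = 2.521 km/s.
Transfer-orbit speed at the same r (vis-viva, a = a_t): v_t = √[μ(2/r − 1/a_t)] = 1.243 km/s.
Δv₂ = |v_t − v_c| = |1.243 − 2.521| = 1.278 km/s.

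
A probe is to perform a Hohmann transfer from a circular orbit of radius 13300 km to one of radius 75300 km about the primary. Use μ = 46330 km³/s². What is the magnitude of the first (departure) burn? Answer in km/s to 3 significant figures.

The Hohmann ellipse has a_t = (r₁ + r₂)/2 = 44300 km.
Circular speed at r = 13300 km: v_c = √(μ/r) = 1.8664 km/s.
Transfer-orbit speed at the same r (vis-viva, a = a_t): v_t = √[μ(2/r − 1/a_t)] = 2.4333 km/s.
Δv₁ = |v_t − v_c| = |2.4333 − 1.8664| = 0.5669 km/s.

Δv₁ = 0.567 km/s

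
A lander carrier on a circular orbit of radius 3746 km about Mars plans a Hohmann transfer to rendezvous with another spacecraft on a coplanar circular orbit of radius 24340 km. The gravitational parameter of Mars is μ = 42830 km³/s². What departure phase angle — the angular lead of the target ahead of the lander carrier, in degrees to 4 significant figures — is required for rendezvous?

The Hohmann ellipse has a_t = (r₁ + r₂)/2 = 14043 km.
Transfer time t = π√(a_t³/μ) = 25262 s.
The target's mean motion on its circular orbit is ω₂ = √(μ/r₂³) = 5.4500×10^-5 rad/s.
Angle swept by the target during transfer: ω₂·t = 1.3768 rad = 78.88°.
The lander carrier traverses 180° on the transfer ellipse, so the target must lead by 180° − 78.88° = 101.1°.

φ = 101.1°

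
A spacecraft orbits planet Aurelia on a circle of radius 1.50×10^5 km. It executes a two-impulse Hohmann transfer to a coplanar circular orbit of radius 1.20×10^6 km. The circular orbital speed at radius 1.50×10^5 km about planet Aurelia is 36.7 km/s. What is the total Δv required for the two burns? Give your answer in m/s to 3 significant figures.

Δv = 19100 m/s

From the circular-orbit relation v² = μ/r at r = 1.50×10^5 km: μ = v²r = (36.7)² × 1.50×10^5 = 2.02034×10^8 km³/s².
The Hohmann ellipse has a_t = (r₁ + r₂)/2 = 6.750×10^5 km.
Circular speed at r₁: v₁ = √(μ/r₁) = √(2.02034×10^8/1.500×10^5) = 36.70 km/s.
Transfer-orbit speed at r₁ (vis-viva): v_p = √[μ(2/r₁ − 1/a_t)] = 48.93 km/s.
First burn Δv₁ = |v_p − v₁| = 12.23 km/s.
At r₂, v₂ = √(μ/r₂) = 12.9754 km/s.
Transfer-orbit speed at r₂: v_a = √[μ(2/r₂ − 1/a_t)] = 6.11667 km/s.
Second burn Δv₂ = |v₂ − v_a| = 6.859 km/s.
Total Δv = Δv₁ + Δv₂ = 19.09 km/s.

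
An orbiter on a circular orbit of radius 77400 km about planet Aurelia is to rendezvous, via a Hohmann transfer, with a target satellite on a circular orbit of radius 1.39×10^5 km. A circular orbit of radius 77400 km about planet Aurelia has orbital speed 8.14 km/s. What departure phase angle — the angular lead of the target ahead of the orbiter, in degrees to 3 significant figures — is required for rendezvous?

φ = 56.4°

From the circular-orbit relation v² = μ/r at r = 77400 km: μ = v²r = (8.14)² × 77400 = 5.12849×10^6 km³/s².
Semi-major axis of the transfer orbit: a_t = (77400 + 1.390×10^5)/2 = 1.082×10^5 km.
Transfer time t = π√(a_t³/μ) = 49374 s.
The target's mean motion on its circular orbit is ω₂ = √(μ/r₂³) = 4.3699×10^-5 rad/s.
Angle swept by the target during transfer: ω₂·t = 2.158 rad = 123.6°.
Arrival is 180° from departure on the ellipse, so φ = 180° − 123.6° = 56.4°.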